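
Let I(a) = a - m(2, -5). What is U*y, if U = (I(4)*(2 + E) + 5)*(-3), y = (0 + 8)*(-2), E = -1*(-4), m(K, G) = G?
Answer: 2832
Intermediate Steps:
E = 4
I(a) = 5 + a (I(a) = a - 1*(-5) = a + 5 = 5 + a)
y = -16 (y = 8*(-2) = -16)
U = -177 (U = ((5 + 4)*(2 + 4) + 5)*(-3) = (9*6 + 5)*(-3) = (54 + 5)*(-3) = 59*(-3) = -177)
U*y = -177*(-16) = 2832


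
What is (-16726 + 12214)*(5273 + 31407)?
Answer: -165500160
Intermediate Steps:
(-16726 + 12214)*(5273 + 31407) = -4512*36680 = -165500160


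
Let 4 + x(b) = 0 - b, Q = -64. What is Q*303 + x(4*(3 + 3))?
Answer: -19420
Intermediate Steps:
x(b) = -4 - b (x(b) = -4 + (0 - b) = -4 - b)
Q*303 + x(4*(3 + 3)) = -64*303 + (-4 - 4*(3 + 3)) = -19392 + (-4 - 4*6) = -19392 + (-4 - 1*24) = -19392 + (-4 - 24) = -19392 - 28 = -19420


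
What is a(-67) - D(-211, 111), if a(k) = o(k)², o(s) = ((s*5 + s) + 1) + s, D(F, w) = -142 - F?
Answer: 218955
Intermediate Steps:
o(s) = 1 + 7*s (o(s) = ((5*s + s) + 1) + s = (6*s + 1) + s = (1 + 6*s) + s = 1 + 7*s)
a(k) = (1 + 7*k)²
a(-67) - D(-211, 111) = (1 + 7*(-67))² - (-142 - 1*(-211)) = (1 - 469)² - (-142 + 211) = (-468)² - 1*69 = 219024 - 69 = 218955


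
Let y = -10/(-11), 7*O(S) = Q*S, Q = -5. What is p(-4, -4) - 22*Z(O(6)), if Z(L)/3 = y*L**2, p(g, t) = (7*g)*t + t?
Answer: -48708/49 ≈ -994.04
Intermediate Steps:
O(S) = -5*S/7 (O(S) = (-5*S)/7 = -5*S/7)
p(g, t) = t + 7*g*t (p(g, t) = 7*g*t + t = t + 7*g*t)
y = 10/11 (y = -10*(-1/11) = 10/11 ≈ 0.90909)
Z(L) = 30*L**2/11 (Z(L) = 3*(10*L**2/11) = 30*L**2/11)
p(-4, -4) - 22*Z(O(6)) = -4*(1 + 7*(-4)) - 60*(-5/7*6)**2 = -4*(1 - 28) - 60*(-30/7)**2 = -4*(-27) - 60*900/49 = 108 - 22*27000/539 = 108 - 54000/49 = -48708/49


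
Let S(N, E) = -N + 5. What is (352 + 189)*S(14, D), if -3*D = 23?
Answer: -4869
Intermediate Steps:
D = -23/3 (D = -⅓*23 = -23/3 ≈ -7.6667)
S(N, E) = 5 - N
(352 + 189)*S(14, D) = (352 + 189)*(5 - 1*14) = 541*(5 - 14) = 541*(-9) = -4869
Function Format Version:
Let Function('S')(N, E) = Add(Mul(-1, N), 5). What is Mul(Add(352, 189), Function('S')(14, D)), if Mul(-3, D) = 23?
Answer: -4869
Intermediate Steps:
D = Rational(-23, 3) (D = Mul(Rational(-1, 3), 23) = Rational(-23, 3) ≈ -7.6667)
Function('S')(N, E) = Add(5, Mul(-1, N))
Mul(Add(352, 189), Function('S')(14, D)) = Mul(Add(352, 189), Add(5, Mul(-1, 14))) = Mul(541, Add(5, -14)) = Mul(541, -9) = -4869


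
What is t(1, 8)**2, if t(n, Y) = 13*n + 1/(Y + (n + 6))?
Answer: 38416/225 ≈ 170.74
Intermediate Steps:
t(n, Y) = 1/(6 + Y + n) + 13*n (t(n, Y) = 13*n + 1/(Y + (6 + n)) = 13*n + 1/(6 + Y + n) = 1/(6 + Y + n) + 13*n)
t(1, 8)**2 = ((1 + 13*1**2 + 78*1 + 13*8*1)/(6 + 8 + 1))**2 = ((1 + 13*1 + 78 + 104)/15)**2 = ((1 + 13 + 78 + 104)/15)**2 = ((1/15)*196)**2 = (196/15)**2 = 38416/225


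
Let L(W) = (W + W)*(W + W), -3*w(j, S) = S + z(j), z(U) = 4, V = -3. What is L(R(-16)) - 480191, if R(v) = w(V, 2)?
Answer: -480175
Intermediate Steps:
w(j, S) = -4/3 - S/3 (w(j, S) = -(S + 4)/3 = -(4 + S)/3 = -4/3 - S/3)
R(v) = -2 (R(v) = -4/3 - 1/3*2 = -4/3 - 2/3 = -2)
L(W) = 4*W**2 (L(W) = (2*W)*(2*W) = 4*W**2)
L(R(-16)) - 480191 = 4*(-2)**2 - 480191 = 4*4 - 480191 = 16 - 480191 = -480175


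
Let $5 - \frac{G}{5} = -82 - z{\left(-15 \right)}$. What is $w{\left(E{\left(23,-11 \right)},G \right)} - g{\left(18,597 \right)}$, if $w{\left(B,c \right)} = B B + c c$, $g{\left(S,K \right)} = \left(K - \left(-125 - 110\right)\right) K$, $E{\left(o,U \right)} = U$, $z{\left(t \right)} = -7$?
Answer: $-336583$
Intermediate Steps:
$g{\left(S,K \right)} = K \left(235 + K\right)$ ($g{\left(S,K \right)} = \left(K - \left(-125 - 110\right)\right) K = \left(K - -235\right) K = \left(K + 235\right) K = \left(235 + K\right) K = K \left(235 + K\right)$)
$G = 400$ ($G = 25 - 5 \left(-82 - -7\right) = 25 - 5 \left(-82 + 7\right) = 25 - -375 = 25 + 375 = 400$)
$w{\left(B,c \right)} = B^{2} + c^{2}$
$w{\left(E{\left(23,-11 \right)},G \right)} - g{\left(18,597 \right)} = \left(\left(-11\right)^{2} + 400^{2}\right) - 597 \left(235 + 597\right) = \left(121 + 160000\right) - 597 \cdot 832 = 160121 - 496704 = -336583$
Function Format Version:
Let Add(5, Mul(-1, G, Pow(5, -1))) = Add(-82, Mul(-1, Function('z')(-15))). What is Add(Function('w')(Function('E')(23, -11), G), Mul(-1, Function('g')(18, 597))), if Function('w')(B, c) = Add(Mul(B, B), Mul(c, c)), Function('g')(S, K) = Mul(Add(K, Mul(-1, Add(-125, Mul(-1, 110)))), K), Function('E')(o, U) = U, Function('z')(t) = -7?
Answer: -336583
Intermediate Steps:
Function('g')(S, K) = Mul(K, Add(235, K)) (Function('g')(S, K) = Mul(Add(K, Mul(-1, Add(-125, -110))), K) = Mul(Add(K, Mul(-1, -235)), K) = Mul(Add(K, 235), K) = Mul(Add(235, K), K) = Mul(K, Add(235, K)))
G = 400 (G = Add(25, Mul(-5, Add(-82, Mul(-1, -7)))) = Add(25, Mul(-5, Add(-82, 7))) = Add(25, Mul(-5, -75)) = Add(25, 375) = 400)
Function('w')(B, c) = Add(Pow(B, 2), Pow(c, 2))
Add(Function('w')(Function('E')(23, -11), G), Mul(-1, Function('g')(18, 597))) = Add(Add(Pow(-11, 2), Pow(400, 2)), Mul(-1, Mul(597, Add(235, 597)))) = Add(Add(121, 160000), Mul(-1, Mul(597, 832))) = Add(160121, Mul(-1, 496704)) = Add(160121, -496704) = -336583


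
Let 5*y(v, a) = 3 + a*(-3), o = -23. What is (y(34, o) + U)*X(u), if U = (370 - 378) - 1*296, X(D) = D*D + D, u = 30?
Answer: -269328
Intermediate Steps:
X(D) = D + D² (X(D) = D² + D = D + D²)
y(v, a) = ⅗ - 3*a/5 (y(v, a) = (3 + a*(-3))/5 = (3 - 3*a)/5 = ⅗ - 3*a/5)
U = -304 (U = -8 - 296 = -304)
(y(34, o) + U)*X(u) = ((⅗ - ⅗*(-23)) - 304)*(30*(1 + 30)) = ((⅗ + 69/5) - 304)*(30*31) = (72/5 - 304)*930 = -1448/5*930 = -269328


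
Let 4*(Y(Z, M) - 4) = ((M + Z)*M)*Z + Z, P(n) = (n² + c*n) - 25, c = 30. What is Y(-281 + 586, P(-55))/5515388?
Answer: 681446571/22061552 ≈ 30.888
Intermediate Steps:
P(n) = -25 + n² + 30*n (P(n) = (n² + 30*n) - 25 = -25 + n² + 30*n)
Y(Z, M) = 4 + Z/4 + M*Z*(M + Z)/4 (Y(Z, M) = 4 + (((M + Z)*M)*Z + Z)/4 = 4 + ((M*(M + Z))*Z + Z)/4 = 4 + (M*Z*(M + Z) + Z)/4 = 4 + (Z + M*Z*(M + Z))/4 = 4 + (Z/4 + M*Z*(M + Z)/4) = 4 + Z/4 + M*Z*(M + Z)/4)
Y(-281 + 586, P(-55))/5515388 = (4 + (-281 + 586)/4 + (-25 + (-55)² + 30*(-55))*(-281 + 586)²/4 + (-281 + 586)*(-25 + (-55)² + 30*(-55))²/4)/5515388 = (4 + (¼)*305 + (¼)*(-25 + 3025 - 1650)*305² + (¼)*305*(-25 + 3025 - 1650)²)*(1/5515388) = (4 + 305/4 + (¼)*1350*93025 + (¼)*305*1350²)*(1/5515388) = (4 + 305/4 + 62791875/2 + (¼)*305*1822500)*(1/5515388) = (4 + 305/4 + 62791875/2 + 138965625)*(1/5515388) = (681446571/4)*(1/5515388) = 681446571/22061552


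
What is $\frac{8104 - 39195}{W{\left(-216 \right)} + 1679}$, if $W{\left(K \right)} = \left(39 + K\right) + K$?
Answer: $- \frac{31091}{1286} \approx -24.177$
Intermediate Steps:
$W{\left(K \right)} = 39 + 2 K$
$\frac{8104 - 39195}{W{\left(-216 \right)} + 1679} = \frac{8104 - 39195}{\left(39 + 2 \left(-216\right)\right) + 1679} = - \frac{31091}{\left(39 - 432\right) + 1679} = - \frac{31091}{-393 + 1679} = - \frac{31091}{1286}$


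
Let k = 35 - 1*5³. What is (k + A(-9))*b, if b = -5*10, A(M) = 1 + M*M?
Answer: 400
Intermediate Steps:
A(M) = 1 + M²
k = -90 (k = 35 - 1*125 = 35 - 125 = -90)
b = -50
(k + A(-9))*b = (-90 + (1 + (-9)²))*(-50) = (-90 + (1 + 81))*(-50) = (-90 + 82)*(-50) = -8*(-50) = 400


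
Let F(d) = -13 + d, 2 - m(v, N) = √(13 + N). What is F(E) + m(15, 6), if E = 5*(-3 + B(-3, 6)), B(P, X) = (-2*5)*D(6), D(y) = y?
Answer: -326 - √19 ≈ -330.36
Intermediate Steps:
m(v, N) = 2 - √(13 + N)
B(P, X) = -60 (B(P, X) = -2*5*6 = -10*6 = -60)
E = -315 (E = 5*(-3 - 60) = 5*(-63) = -315)
F(E) + m(15, 6) = (-13 - 315) + (2 - √(13 + 6)) = -328 + (2 - √19) = -326 - √19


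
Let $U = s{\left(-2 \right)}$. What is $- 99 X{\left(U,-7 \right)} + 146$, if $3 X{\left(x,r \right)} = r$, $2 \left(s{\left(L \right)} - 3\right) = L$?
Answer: $377$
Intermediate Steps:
$s{\left(L \right)} = 3 + \frac{L}{2}$
$U = 2$ ($U = 3 + \frac{1}{2} \left(-2\right) = 3 - 1 = 2$)
$X{\left(x,r \right)} = \frac{r}{3}$
$- 99 X{\left(U,-7 \right)} + 146 = - 99 \cdot \frac{1}{3} \left(-7\right) + 146 = \left(-99\right) \left(- \frac{7}{3}\right) + 146 = 231 + 146 = 377$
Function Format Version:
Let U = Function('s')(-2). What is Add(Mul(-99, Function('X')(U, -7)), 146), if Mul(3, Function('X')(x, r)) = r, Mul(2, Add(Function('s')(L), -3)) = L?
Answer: 377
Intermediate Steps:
Function('s')(L) = Add(3, Mul(Rational(1, 2), L))
U = 2 (U = Add(3, Mul(Rational(1, 2), -2)) = Add(3, -1) = 2)
Function('X')(x, r) = Mul(Rational(1, 3), r)
Add(Mul(-99, Function('X')(U, -7)), 146) = Add(Mul(-99, Mul(Rational(1, 3), -7)), 146) = Add(Mul(-99, Rational(-7, 3)), 146) = Add(231, 146) = 377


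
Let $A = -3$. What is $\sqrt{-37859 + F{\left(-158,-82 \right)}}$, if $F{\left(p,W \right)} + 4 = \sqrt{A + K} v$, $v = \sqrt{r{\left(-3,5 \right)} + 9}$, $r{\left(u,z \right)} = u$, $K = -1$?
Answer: $\sqrt{-37863 + 2 i \sqrt{6}} \approx 0.013 + 194.58 i$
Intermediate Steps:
$v = \sqrt{6}$ ($v = \sqrt{-3 + 9} = \sqrt{6} \approx 2.4495$)
$F{\left(p,W \right)} = -4 + 2 i \sqrt{6}$ ($F{\left(p,W \right)} = -4 + \sqrt{-3 - 1} \sqrt{6} = -4 + \sqrt{-4} \sqrt{6} = -4 + 2 i \sqrt{6}$)
$\sqrt{-37859 + F{\left(-158,-82 \right)}} = \sqrt{-37859 - \left(4 - 2 i \sqrt{6}\right)} = \sqrt{-37863 + 2 i \sqrt{6}}$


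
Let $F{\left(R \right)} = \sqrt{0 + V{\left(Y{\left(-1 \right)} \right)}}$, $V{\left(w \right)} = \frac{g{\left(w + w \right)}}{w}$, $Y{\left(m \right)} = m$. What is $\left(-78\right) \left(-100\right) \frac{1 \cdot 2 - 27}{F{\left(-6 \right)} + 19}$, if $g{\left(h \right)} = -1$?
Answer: $-9750$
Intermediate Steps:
$V{\left(w \right)} = - \frac{1}{w}$
$F{\left(R \right)} = 1$ ($F{\left(R \right)} = \sqrt{0 - \frac{1}{-1}} = \sqrt{0 - -1} = \sqrt{0 + 1} = \sqrt{1} = 1$)
$\left(-78\right) \left(-100\right) \frac{1 \cdot 2 - 27}{F{\left(-6 \right)} + 19} = \left(-78\right) \left(-100\right) \frac{1 \cdot 2 - 27}{1 + 19} = 7800 \frac{2 - 27}{20} = 7800 \left(\left(-25\right) \frac{1}{20}\right) = 7800 \left(- \frac{5}{4}\right) = -9750$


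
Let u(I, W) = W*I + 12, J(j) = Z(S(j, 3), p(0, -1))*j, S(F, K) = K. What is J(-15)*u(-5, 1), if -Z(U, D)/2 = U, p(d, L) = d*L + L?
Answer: 630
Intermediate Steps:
p(d, L) = L + L*d (p(d, L) = L*d + L = L + L*d)
Z(U, D) = -2*U
J(j) = -6*j (J(j) = (-2*3)*j = -6*j)
u(I, W) = 12 + I*W (u(I, W) = I*W + 12 = 12 + I*W)
J(-15)*u(-5, 1) = (-6*(-15))*(12 - 5*1) = 90*(12 - 5) = 90*7 = 630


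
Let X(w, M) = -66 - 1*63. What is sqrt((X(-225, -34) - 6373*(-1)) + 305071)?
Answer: sqrt(311315) ≈ 557.96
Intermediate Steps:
X(w, M) = -129 (X(w, M) = -66 - 63 = -129)
sqrt((X(-225, -34) - 6373*(-1)) + 305071) = sqrt((-129 - 6373*(-1)) + 305071) = sqrt((-129 - 1*(-6373)) + 305071) = sqrt((-129 + 6373) + 305071) = sqrt(6244 + 305071) = sqrt(311315)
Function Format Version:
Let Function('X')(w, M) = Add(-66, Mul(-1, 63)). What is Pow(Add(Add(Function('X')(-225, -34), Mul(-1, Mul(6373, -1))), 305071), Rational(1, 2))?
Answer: Pow(311315, Rational(1, 2)) ≈ 557.96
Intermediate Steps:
Function('X')(w, M) = -129 (Function('X')(w, M) = Add(-66, -63) = -129)
Pow(Add(Add(Function('X')(-225, -34), Mul(-1, Mul(6373, -1))), 305071), Rational(1, 2)) = Pow(Add(Add(-129, Mul(-1, Mul(6373, -1))), 305071), Rational(1, 2)) = Pow(Add(Add(-129, Mul(-1, -6373)), 305071), Rational(1, 2)) = Pow(Add(Add(-129, 6373), 305071), Rational(1, 2)) = Pow(Add(6244, 305071), Rational(1, 2)) = Pow(311315, Rational(1, 2))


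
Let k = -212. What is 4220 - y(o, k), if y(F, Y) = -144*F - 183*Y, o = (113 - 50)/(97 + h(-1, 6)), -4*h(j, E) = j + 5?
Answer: -68963/2 ≈ -34482.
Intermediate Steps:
h(j, E) = -5/4 - j/4 (h(j, E) = -(j + 5)/4 = -(5 + j)/4 = -5/4 - j/4)
o = 21/32 (o = (113 - 50)/(97 + (-5/4 - 1/4*(-1))) = 63/(97 + (-5/4 + 1/4)) = 63/(97 - 1) = 63/96 = 63*(1/96) = 21/32 ≈ 0.65625)
y(F, Y) = -183*Y - 144*F
4220 - y(o, k) = 4220 - (-183*(-212) - 144*21/32) = 4220 - (38796 - 189/2) = 4220 - 1*77403/2 = 4220 - 77403/2 = -68963/2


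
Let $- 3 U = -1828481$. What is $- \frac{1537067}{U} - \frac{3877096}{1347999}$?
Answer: $- \frac{13305090707975}{2464790559519} \approx -5.3981$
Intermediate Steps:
$U = \frac{1828481}{3}$ ($U = \left(- \frac{1}{3}\right) \left(-1828481\right) = \frac{1828481}{3} \approx 6.0949 \cdot 10^{5}$)
$- \frac{1537067}{U} - \frac{3877096}{1347999} = - \frac{1537067}{\frac{1828481}{3}} - \frac{3877096}{1347999} = \left(-1537067\right) \frac{3}{1828481} - \frac{3877096}{1347999} = - \frac{4611201}{1828481} - \frac{3877096}{1347999} = - \frac{13305090707975}{2464790559519}$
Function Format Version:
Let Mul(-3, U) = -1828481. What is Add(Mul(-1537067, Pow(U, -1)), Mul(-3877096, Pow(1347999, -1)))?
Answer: Rational(-13305090707975, 2464790559519) ≈ -5.3981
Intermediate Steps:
U = Rational(1828481, 3) (U = Mul(Rational(-1, 3), -1828481) = Rational(1828481, 3) ≈ 6.0949e+5)
Add(Mul(-1537067, Pow(U, -1)), Mul(-3877096, Pow(1347999, -1))) = Add(Mul(-1537067, Pow(Rational(1828481, 3), -1)), Mul(-3877096, Pow(1347999, -1))) = Add(Mul(-1537067, Rational(3, 1828481)), Mul(-3877096, Rational(1, 1347999))) = Add(Rational(-4611201, 1828481), Rational(-3877096, 1347999)) = Rational(-13305090707975, 2464790559519)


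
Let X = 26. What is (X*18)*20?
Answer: 9360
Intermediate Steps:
(X*18)*20 = (26*18)*20 = 468*20 = 9360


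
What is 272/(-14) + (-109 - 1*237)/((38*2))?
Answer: -6379/266 ≈ -23.981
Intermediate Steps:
272/(-14) + (-109 - 1*237)/((38*2)) = 272*(-1/14) + (-109 - 237)/76 = -136/7 - 346*1/76 = -136/7 - 173/38 = -6379/266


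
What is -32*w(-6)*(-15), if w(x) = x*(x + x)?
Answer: 34560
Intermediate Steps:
w(x) = 2*x² (w(x) = x*(2*x) = 2*x²)
-32*w(-6)*(-15) = -64*(-6)²*(-15) = -64*36*(-15) = -32*72*(-15) = -2304*(-15) = 34560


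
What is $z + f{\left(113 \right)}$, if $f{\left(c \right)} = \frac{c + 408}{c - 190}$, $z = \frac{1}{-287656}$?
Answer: $- \frac{149868853}{22149512} \approx -6.7662$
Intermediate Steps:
$z = - \frac{1}{287656} \approx -3.4764 \cdot 10^{-6}$
$f{\left(c \right)} = \frac{408 + c}{-190 + c}$
$z + f{\left(113 \right)} = - \frac{1}{287656} + \frac{408 + 113}{-190 + 113} = - \frac{1}{287656} + \frac{1}{-77} \cdot 521 = - \frac{1}{287656} - \frac{521}{77} = - \frac{149868853}{22149512}$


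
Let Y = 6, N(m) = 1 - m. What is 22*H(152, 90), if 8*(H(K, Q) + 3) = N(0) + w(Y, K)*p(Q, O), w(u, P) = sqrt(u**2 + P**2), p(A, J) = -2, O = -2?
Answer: -253/4 - 11*sqrt(5785) ≈ -899.90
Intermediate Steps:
w(u, P) = sqrt(P**2 + u**2)
H(K, Q) = -23/8 - sqrt(36 + K**2)/4 (H(K, Q) = -3 + ((1 - 1*0) + sqrt(K**2 + 6**2)*(-2))/8 = -3 + ((1 + 0) + sqrt(K**2 + 36)*(-2))/8 = -3 + (1 + sqrt(36 + K**2)*(-2))/8 = -3 + (1 - 2*sqrt(36 + K**2))/8 = -3 + (1/8 - sqrt(36 + K**2)/4) = -23/8 - sqrt(36 + K**2)/4)
22*H(152, 90) = 22*(-23/8 - sqrt(36 + 152**2)/4) = 22*(-23/8 - sqrt(36 + 23104)/4) = 22*(-23/8 - sqrt(5785)/2) = -253/4 - 11*sqrt(5785)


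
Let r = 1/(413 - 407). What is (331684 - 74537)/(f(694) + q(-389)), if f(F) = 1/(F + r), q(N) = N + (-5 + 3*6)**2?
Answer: -1071017255/916294 ≈ -1168.9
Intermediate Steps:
r = 1/6 ≈ 0.16667
q(N) = 169 + N (q(N) = N + (-5 + 18)**2 = N + 13**2 = N + 169 = 169 + N)
f(F) = 1/(1/6 + F) (f(F) = 1/(F + 1/6) = 1/(1/6 + F))
(331684 - 74537)/(f(694) + q(-389)) = (331684 - 74537)/(6/(1 + 6*694) + (169 - 389)) = 257147/(6/(1 + 4164) - 220) = 257147/(6/4165 - 220) = 257147/(-916294/4165) = 257147*(-4165/916294) = -1071017255/916294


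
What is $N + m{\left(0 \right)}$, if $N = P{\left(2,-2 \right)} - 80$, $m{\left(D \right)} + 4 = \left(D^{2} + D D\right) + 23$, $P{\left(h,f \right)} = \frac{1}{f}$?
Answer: $- \frac{123}{2} \approx -61.5$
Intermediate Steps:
$m{\left(D \right)} = 19 + 2 D^{2}$ ($m{\left(D \right)} = -4 + \left(\left(D^{2} + D D\right) + 23\right) = -4 + \left(\left(D^{2} + D^{2}\right) + 23\right) = -4 + \left(2 D^{2} + 23\right) = -4 + \left(23 + 2 D^{2}\right) = 19 + 2 D^{2}$)
$N = - \frac{161}{2}$ ($N = \frac{1}{-2} - 80 = - \frac{1}{2} - 80 = - \frac{161}{2} \approx -80.5$)
$N + m{\left(0 \right)} = - \frac{161}{2} + \left(19 + 2 \cdot 0^{2}\right) = - \frac{161}{2} + \left(19 + 2 \cdot 0\right) = - \frac{161}{2} + \left(19 + 0\right) = - \frac{161}{2} + 19 = - \frac{123}{2}$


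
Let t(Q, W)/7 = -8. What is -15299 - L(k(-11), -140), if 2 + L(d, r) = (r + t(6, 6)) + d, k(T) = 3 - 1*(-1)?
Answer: -15105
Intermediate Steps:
t(Q, W) = -56 (t(Q, W) = 7*(-8) = -56)
k(T) = 4 (k(T) = 3 + 1 = 4)
L(d, r) = -58 + d + r (L(d, r) = -2 + ((r - 56) + d) = -2 + ((-56 + r) + d) = -2 + (-56 + d + r) = -58 + d + r)
-15299 - L(k(-11), -140) = -15299 - (-58 + 4 - 140) = -15299 - 1*(-194) = -15299 + 194 = -15105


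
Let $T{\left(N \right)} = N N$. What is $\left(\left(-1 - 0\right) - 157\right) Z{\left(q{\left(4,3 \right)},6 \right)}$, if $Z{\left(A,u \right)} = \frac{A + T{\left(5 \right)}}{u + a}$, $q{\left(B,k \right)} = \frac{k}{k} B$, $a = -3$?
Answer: $- \frac{4582}{3} \approx -1527.3$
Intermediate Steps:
$T{\left(N \right)} = N^{2}$
$q{\left(B,k \right)} = B$ ($q{\left(B,k \right)} = 1 B = B$)
$Z{\left(A,u \right)} = \frac{25 + A}{-3 + u}$ ($Z{\left(A,u \right)} = \frac{A + 5^{2}}{u - 3} = \frac{A + 25}{-3 + u} = \frac{25 + A}{-3 + u}$)
$\left(\left(-1 - 0\right) - 157\right) Z{\left(q{\left(4,3 \right)},6 \right)} = \left(\left(-1 - 0\right) - 157\right) \frac{25 + 4}{-3 + 6} = \left(\left(-1 + 0\right) - 157\right) \frac{1}{3} \cdot 29 = \left(-1 - 157\right) \frac{1}{3} \cdot 29 = \left(-158\right) \frac{29}{3} = - \frac{4582}{3}$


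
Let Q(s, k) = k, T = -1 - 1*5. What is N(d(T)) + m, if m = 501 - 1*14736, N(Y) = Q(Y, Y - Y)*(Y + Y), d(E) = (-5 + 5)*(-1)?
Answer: -14235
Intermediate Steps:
T = -6 (T = -1 - 5 = -6)
d(E) = 0 (d(E) = 0*(-1) = 0)
N(Y) = 0 (N(Y) = (Y - Y)*(Y + Y) = 0*(2*Y) = 0)
m = -14235 (m = 501 - 14736 = -14235)
N(d(T)) + m = 0 - 14235 = -14235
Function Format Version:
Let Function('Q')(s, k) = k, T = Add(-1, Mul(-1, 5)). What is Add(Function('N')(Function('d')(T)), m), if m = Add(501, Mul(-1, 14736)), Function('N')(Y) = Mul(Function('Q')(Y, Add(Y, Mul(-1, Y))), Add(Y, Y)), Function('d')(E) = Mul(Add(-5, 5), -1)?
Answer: -14235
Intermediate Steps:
T = -6 (T = Add(-1, -5) = -6)
Function('d')(E) = 0 (Function('d')(E) = Mul(0, -1) = 0)
Function('N')(Y) = 0 (Function('N')(Y) = Mul(Add(Y, Mul(-1, Y)), Add(Y, Y)) = Mul(0, Mul(2, Y)) = 0)
m = -14235 (m = Add(501, -14736) = -14235)
Add(Function('N')(Function('d')(T)), m) = Add(0, -14235) = -14235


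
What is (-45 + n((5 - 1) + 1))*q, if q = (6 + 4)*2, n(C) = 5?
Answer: -800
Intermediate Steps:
q = 20 (q = 10*2 = 20)
(-45 + n((5 - 1) + 1))*q = (-45 + 5)*20 = -40*20 = -800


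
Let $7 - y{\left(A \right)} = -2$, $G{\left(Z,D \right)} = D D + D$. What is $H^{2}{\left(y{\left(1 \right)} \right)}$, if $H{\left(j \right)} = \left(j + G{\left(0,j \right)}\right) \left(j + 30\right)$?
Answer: $14907321$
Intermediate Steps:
$G{\left(Z,D \right)} = D + D^{2}$ ($G{\left(Z,D \right)} = D^{2} + D = D + D^{2}$)
$y{\left(A \right)} = 9$ ($y{\left(A \right)} = 7 - -2 = 7 + 2 = 9$)
$H{\left(j \right)} = \left(30 + j\right) \left(j + j \left(1 + j\right)\right)$ ($H{\left(j \right)} = \left(j + j \left(1 + j\right)\right) \left(j + 30\right) = \left(j + j \left(1 + j\right)\right) \left(30 + j\right) = \left(30 + j\right) \left(j + j \left(1 + j\right)\right)$)
$H^{2}{\left(y{\left(1 \right)} \right)} = \left(9 \left(60 + 9^{2} + 32 \cdot 9\right)\right)^{2} = \left(9 \left(60 + 81 + 288\right)\right)^{2} = \left(9 \cdot 429\right)^{2} = 3861^{2} = 14907321$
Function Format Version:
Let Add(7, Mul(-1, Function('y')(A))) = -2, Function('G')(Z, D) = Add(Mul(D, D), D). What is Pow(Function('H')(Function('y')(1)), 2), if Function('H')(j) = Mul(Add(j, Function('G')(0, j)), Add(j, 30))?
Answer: 14907321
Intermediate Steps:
Function('G')(Z, D) = Add(D, Pow(D, 2)) (Function('G')(Z, D) = Add(Pow(D, 2), D) = Add(D, Pow(D, 2)))
Function('y')(A) = 9 (Function('y')(A) = Add(7, Mul(-1, -2)) = Add(7, 2) = 9)
Function('H')(j) = Mul(Add(30, j), Add(j, Mul(j, Add(1, j)))) (Function('H')(j) = Mul(Add(j, Mul(j, Add(1, j))), Add(j, 30)) = Mul(Add(j, Mul(j, Add(1, j))), Add(30, j)) = Mul(Add(30, j), Add(j, Mul(j, Add(1, j)))))
Pow(Function('H')(Function('y')(1)), 2) = Pow(Mul(9, Add(60, Pow(9, 2), Mul(32, 9))), 2) = Pow(Mul(9, Add(60, 81, 288)), 2) = Pow(Mul(9, 429), 2) = Pow(3861, 2) = 14907321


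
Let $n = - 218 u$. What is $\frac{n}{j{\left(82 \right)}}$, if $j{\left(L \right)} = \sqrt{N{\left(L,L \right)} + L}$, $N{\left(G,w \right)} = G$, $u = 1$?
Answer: $- \frac{109 \sqrt{41}}{41} \approx -17.023$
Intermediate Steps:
$j{\left(L \right)} = \sqrt{2} \sqrt{L}$ ($j{\left(L \right)} = \sqrt{L + L} = \sqrt{2 L} = \sqrt{2} \sqrt{L}$)
$n = -218$ ($n = \left(-218\right) 1 = -218$)
$\frac{n}{j{\left(82 \right)}} = - \frac{218}{\sqrt{2} \sqrt{82}} = - \frac{218}{2 \sqrt{41}} = - 218 \frac{\sqrt{41}}{82} = - \frac{109 \sqrt{41}}{41}$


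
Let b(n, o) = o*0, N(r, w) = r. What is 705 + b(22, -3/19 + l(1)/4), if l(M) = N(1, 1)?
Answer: 705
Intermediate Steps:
l(M) = 1
b(n, o) = 0
705 + b(22, -3/19 + l(1)/4) = 705 + 0 = 705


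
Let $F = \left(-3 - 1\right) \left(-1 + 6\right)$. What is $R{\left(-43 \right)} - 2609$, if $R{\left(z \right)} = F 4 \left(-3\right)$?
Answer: $-2369$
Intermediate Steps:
$F = -20$ ($F = \left(-4\right) 5 = -20$)
$R{\left(z \right)} = 240$ ($R{\left(z \right)} = \left(-20\right) 4 \left(-3\right) = \left(-80\right) \left(-3\right) = 240$)
$R{\left(-43 \right)} - 2609 = 240 - 2609 = -2369$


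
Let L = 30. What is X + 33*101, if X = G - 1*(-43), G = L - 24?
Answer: 3382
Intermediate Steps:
G = 6 (G = 30 - 24 = 6)
X = 49 (X = 6 - 1*(-43) = 6 + 43 = 49)
X + 33*101 = 49 + 33*101 = 49 + 3333 = 3382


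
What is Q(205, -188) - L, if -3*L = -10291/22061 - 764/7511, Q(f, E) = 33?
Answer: 5436722208/165700171 ≈ 32.811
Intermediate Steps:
L = 31383435/165700171 (L = -(-10291/22061 - 764/7511)/3 = -1/3*(-94150305/165700171) = 31383435/165700171 ≈ 0.18940)
Q(205, -188) - L = 33 - 1*31383435/165700171 = 33 - 31383435/165700171 = 5436722208/165700171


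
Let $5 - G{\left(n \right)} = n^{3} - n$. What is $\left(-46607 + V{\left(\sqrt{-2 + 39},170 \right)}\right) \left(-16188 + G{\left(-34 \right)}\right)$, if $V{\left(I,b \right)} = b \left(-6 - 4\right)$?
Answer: $-1115263709$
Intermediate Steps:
$G{\left(n \right)} = 5 + n - n^{3}$ ($G{\left(n \right)} = 5 - \left(n^{3} - n\right) = 5 + n - n^{3}$)
$V{\left(I,b \right)} = - 10 b$ ($V{\left(I,b \right)} = b \left(-10\right) = - 10 b$)
$\left(-46607 + V{\left(\sqrt{-2 + 39},170 \right)}\right) \left(-16188 + G{\left(-34 \right)}\right) = \left(-46607 - 1700\right) \left(-16188 - -39275\right) = - 48307 \left(-16188 + \left(5 - 34 + 39304\right)\right) = - 48307 \left(-16188 + 39275\right) = \left(-48307\right) 23087 = -1115263709$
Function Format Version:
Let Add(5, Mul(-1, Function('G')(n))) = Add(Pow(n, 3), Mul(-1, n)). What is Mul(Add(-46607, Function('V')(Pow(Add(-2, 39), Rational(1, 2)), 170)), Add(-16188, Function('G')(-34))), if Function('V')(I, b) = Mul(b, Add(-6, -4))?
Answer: -1115263709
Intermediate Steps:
Function('G')(n) = Add(5, n, Mul(-1, Pow(n, 3))) (Function('G')(n) = Add(5, Mul(-1, Add(Pow(n, 3), Mul(-1, n)))) = Add(5, Add(n, Mul(-1, Pow(n, 3)))) = Add(5, n, Mul(-1, Pow(n, 3))))
Function('V')(I, b) = Mul(-10, b) (Function('V')(I, b) = Mul(b, -10) = Mul(-10, b))
Mul(Add(-46607, Function('V')(Pow(Add(-2, 39), Rational(1, 2)), 170)), Add(-16188, Function('G')(-34))) = Mul(Add(-46607, Mul(-10, 170)), Add(-16188, Add(5, -34, Mul(-1, Pow(-34, 3))))) = Mul(Add(-46607, -1700), Add(-16188, Add(5, -34, Mul(-1, -39304)))) = Mul(-48307, Add(-16188, Add(5, -34, 39304))) = Mul(-48307, Add(-16188, 39275)) = Mul(-48307, 23087) = -1115263709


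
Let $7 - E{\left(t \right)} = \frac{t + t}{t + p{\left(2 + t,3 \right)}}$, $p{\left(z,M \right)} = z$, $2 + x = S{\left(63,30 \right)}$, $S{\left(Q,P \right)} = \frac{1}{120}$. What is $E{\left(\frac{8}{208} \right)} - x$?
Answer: $\frac{9671}{1080} \approx 8.9546$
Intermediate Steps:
$S{\left(Q,P \right)} = \frac{1}{120}$
$x = - \frac{239}{120}$ ($x = -2 + \frac{1}{120} = - \frac{239}{120} \approx -1.9917$)
$E{\left(t \right)} = 7 - \frac{2 t}{2 + 2 t}$ ($E{\left(t \right)} = 7 - \frac{t + t}{t + \left(2 + t\right)} = 7 - \frac{2 t}{2 + 2 t}$)
$E{\left(\frac{8}{208} \right)} - x = \frac{7 + 6 \cdot \frac{8}{208}}{1 + \frac{8}{208}} - - \frac{239}{120} = \frac{7 + 6 \cdot 8 \cdot \frac{1}{208}}{1 + 8 \cdot \frac{1}{208}} + \frac{239}{120} = \frac{7 + 6 \cdot \frac{1}{26}}{1 + \frac{1}{26}} + \frac{239}{120} = \frac{7 + \frac{3}{13}}{\frac{27}{26}} + \frac{239}{120} = \frac{26}{27} \cdot \frac{94}{13} + \frac{239}{120} = \frac{188}{27} + \frac{239}{120} = \frac{9671}{1080}$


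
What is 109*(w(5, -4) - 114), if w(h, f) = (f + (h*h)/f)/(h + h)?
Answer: -501509/40 ≈ -12538.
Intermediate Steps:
w(h, f) = (f + h²/f)/(2*h) (w(h, f) = (f + h²/f)/((2*h)) = (f + h²/f)*(1/(2*h)) = (f + h²/f)/(2*h))
109*(w(5, -4) - 114) = 109*(((½)*(-4)/5 + (½)*5/(-4)) - 114) = 109*(((½)*(-4)*(⅕) + (½)*5*(-¼)) - 114) = 109*((-⅖ - 5/8) - 114) = 109*(-41/40 - 114) = 109*(-4601/40) = -501509/40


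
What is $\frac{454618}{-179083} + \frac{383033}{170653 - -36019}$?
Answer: $- \frac{25362112557}{37011441776} \approx -0.68525$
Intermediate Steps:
$\frac{454618}{-179083} + \frac{383033}{170653 - -36019} = 454618 \left(- \frac{1}{179083}\right) + \frac{383033}{170653 + 36019} = - \frac{454618}{179083} + \frac{383033}{206672} = - \frac{25362112557}{37011441776}$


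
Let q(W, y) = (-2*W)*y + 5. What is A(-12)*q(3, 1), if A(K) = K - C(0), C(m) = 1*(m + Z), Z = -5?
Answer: 7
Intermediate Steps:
q(W, y) = 5 - 2*W*y (q(W, y) = -2*W*y + 5 = 5 - 2*W*y)
C(m) = -5 + m (C(m) = 1*(m - 5) = 1*(-5 + m) = -5 + m)
A(K) = 5 + K (A(K) = K - (-5 + 0) = K - 1*(-5) = K + 5 = 5 + K)
A(-12)*q(3, 1) = (5 - 12)*(5 - 2*3*1) = -7*(5 - 6) = -7*(-1) = 7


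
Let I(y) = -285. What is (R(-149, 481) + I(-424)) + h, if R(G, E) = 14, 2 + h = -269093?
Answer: -269366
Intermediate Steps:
h = -269095 (h = -2 - 269093 = -269095)
(R(-149, 481) + I(-424)) + h = (14 - 285) - 269095 = -271 - 269095 = -269366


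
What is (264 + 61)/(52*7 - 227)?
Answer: 325/137 ≈ 2.3723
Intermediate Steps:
(264 + 61)/(52*7 - 227) = 325/(364 - 227) = 325/137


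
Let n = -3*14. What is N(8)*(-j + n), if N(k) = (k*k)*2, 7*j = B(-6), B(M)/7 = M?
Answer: -4608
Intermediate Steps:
B(M) = 7*M
j = -6 (j = (7*(-6))/7 = (⅐)*(-42) = -6)
N(k) = 2*k² (N(k) = k²*2 = 2*k²)
n = -42
N(8)*(-j + n) = (2*8²)*(-1*(-6) - 42) = (2*64)*(6 - 42) = 128*(-36) = -4608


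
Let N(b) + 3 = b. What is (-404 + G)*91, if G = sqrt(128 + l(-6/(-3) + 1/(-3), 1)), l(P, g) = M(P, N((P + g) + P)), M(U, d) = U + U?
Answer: -36764 + 91*sqrt(1182)/3 ≈ -35721.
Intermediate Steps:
N(b) = -3 + b
M(U, d) = 2*U
l(P, g) = 2*P
G = sqrt(1182)/3 (G = sqrt(128 + 2*(-6/(-3) + 1/(-3))) = sqrt(128 + 2*(-6*(-1/3) + 1*(-1/3))) = sqrt(128 + 2*(2 - 1/3)) = sqrt(128 + 2*(5/3)) = sqrt(128 + 10/3) = sqrt(394/3) = sqrt(1182)/3 ≈ 11.460)
(-404 + G)*91 = (-404 + sqrt(1182)/3)*91 = -36764 + 91*sqrt(1182)/3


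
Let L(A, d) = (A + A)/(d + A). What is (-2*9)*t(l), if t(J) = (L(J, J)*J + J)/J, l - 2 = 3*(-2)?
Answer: -36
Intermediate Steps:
L(A, d) = 2*A/(A + d) (L(A, d) = (2*A)/(A + d) = 2*A/(A + d))
l = -4 (l = 2 + 3*(-2) = 2 - 6 = -4)
t(J) = 2 (t(J) = ((2*J/(J + J))*J + J)/J = ((2*J/((2*J)))*J + J)/J = ((2*J*(1/(2*J)))*J + J)/J = (1*J + J)/J = (J + J)/J = (2*J)/J = 2)
(-2*9)*t(l) = -2*9*2 = -18*2 = -36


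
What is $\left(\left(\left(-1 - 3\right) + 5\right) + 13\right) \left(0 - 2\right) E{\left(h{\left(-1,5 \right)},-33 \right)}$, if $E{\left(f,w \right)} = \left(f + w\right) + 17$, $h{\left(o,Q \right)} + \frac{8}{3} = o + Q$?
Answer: $\frac{1232}{3} \approx 410.67$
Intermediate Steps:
$h{\left(o,Q \right)} = - \frac{8}{3} + Q + o$ ($h{\left(o,Q \right)} = - \frac{8}{3} + \left(o + Q\right) = - \frac{8}{3} + \left(Q + o\right) = - \frac{8}{3} + Q + o$)
$E{\left(f,w \right)} = 17 + f + w$
$\left(\left(\left(-1 - 3\right) + 5\right) + 13\right) \left(0 - 2\right) E{\left(h{\left(-1,5 \right)},-33 \right)} = \left(\left(\left(-1 - 3\right) + 5\right) + 13\right) \left(0 - 2\right) \left(17 - - \frac{4}{3} - 33\right) = \left(\left(-4 + 5\right) + 13\right) \left(-2\right) \left(17 + \frac{4}{3} - 33\right) = \left(1 + 13\right) \left(-2\right) \left(- \frac{44}{3}\right) = 14 \left(-2\right) \left(- \frac{44}{3}\right) = \left(-28\right) \left(- \frac{44}{3}\right) = \frac{1232}{3}$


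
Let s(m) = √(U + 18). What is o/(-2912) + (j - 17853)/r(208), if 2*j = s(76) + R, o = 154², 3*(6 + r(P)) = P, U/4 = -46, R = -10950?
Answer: -3719633/9880 + 3*I*√166/380 ≈ -376.48 + 0.10172*I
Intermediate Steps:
U = -184 (U = 4*(-46) = -184)
r(P) = -6 + P/3
s(m) = I*√166 (s(m) = √(-184 + 18) = √(-166) = I*√166)
o = 23716
j = -5475 + I*√166/2 (j = (I*√166 - 10950)/2 = (-10950 + I*√166)/2 = -5475 + I*√166/2 ≈ -5475.0 + 6.442*I)
o/(-2912) + (j - 17853)/r(208) = 23716/(-2912) + ((-5475 + I*√166/2) - 17853)/(-6 + (⅓)*208) = 23716*(-1/2912) + (-23328 + I*√166/2)/(-6 + 208/3) = -847/104 + (-23328 + I*√166/2)/(190/3) = -847/104 + (-23328 + I*√166/2)*(3/190) = -847/104 + (-34992/95 + 3*I*√166/380) = -3719633/9880 + 3*I*√166/380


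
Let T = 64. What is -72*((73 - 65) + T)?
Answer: -5184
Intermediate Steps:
-72*((73 - 65) + T) = -72*((73 - 65) + 64) = -72*(8 + 64) = -72*72 = -5184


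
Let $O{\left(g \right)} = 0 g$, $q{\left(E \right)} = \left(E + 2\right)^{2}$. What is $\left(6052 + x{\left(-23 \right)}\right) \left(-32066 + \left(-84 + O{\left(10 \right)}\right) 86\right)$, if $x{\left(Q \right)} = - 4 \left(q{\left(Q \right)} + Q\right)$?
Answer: $-172090200$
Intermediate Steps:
$q{\left(E \right)} = \left(2 + E\right)^{2}$
$O{\left(g \right)} = 0$
$x{\left(Q \right)} = - 4 Q - 4 \left(2 + Q\right)^{2}$ ($x{\left(Q \right)} = - 4 \left(\left(2 + Q\right)^{2} + Q\right) = - 4 \left(Q + \left(2 + Q\right)^{2}\right) = - 4 Q - 4 \left(2 + Q\right)^{2}$)
$\left(6052 + x{\left(-23 \right)}\right) \left(-32066 + \left(-84 + O{\left(10 \right)}\right) 86\right) = \left(6052 - \left(-92 + 4 \left(2 - 23\right)^{2}\right)\right) \left(-32066 + \left(-84 + 0\right) 86\right) = \left(6052 + \left(92 - 4 \left(-21\right)^{2}\right)\right) \left(-32066 - 7224\right) = \left(6052 + \left(92 - 1764\right)\right) \left(-32066 - 7224\right) = \left(6052 + \left(92 - 1764\right)\right) \left(-39290\right) = \left(6052 - 1672\right) \left(-39290\right) = 4380 \left(-39290\right) = -172090200$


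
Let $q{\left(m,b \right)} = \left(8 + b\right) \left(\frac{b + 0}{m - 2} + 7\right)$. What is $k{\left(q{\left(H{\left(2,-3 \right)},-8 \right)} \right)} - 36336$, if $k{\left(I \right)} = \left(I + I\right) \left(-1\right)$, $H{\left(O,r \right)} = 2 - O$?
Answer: $-36336$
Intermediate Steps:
$q{\left(m,b \right)} = \left(7 + \frac{b}{-2 + m}\right) \left(8 + b\right)$ ($q{\left(m,b \right)} = \left(8 + b\right) \left(\frac{b}{-2 + m} + 7\right) = \left(8 + b\right) \left(7 + \frac{b}{-2 + m}\right) = \left(7 + \frac{b}{-2 + m}\right) \left(8 + b\right)$)
$k{\left(I \right)} = - 2 I$ ($k{\left(I \right)} = 2 I \left(-1\right) = - 2 I$)
$k{\left(q{\left(H{\left(2,-3 \right)},-8 \right)} \right)} - 36336 = - 2 \frac{-112 + \left(-8\right)^{2} - -48 + 56 \left(2 - 2\right) + 7 \left(-8\right) \left(2 - 2\right)}{-2 + \left(2 - 2\right)} - 36336 = - 2 \frac{-112 + 64 + 48 + 56 \left(2 - 2\right) + 7 \left(-8\right) \left(2 - 2\right)}{-2 + \left(2 - 2\right)} - 36336 = - 2 \frac{-112 + 64 + 48 + 56 \cdot 0 + 7 \left(-8\right) 0}{-2 + 0} - 36336 = - 2 \frac{-112 + 64 + 48 + 0 + 0}{-2} - 36336 = - 2 \left(\left(- \frac{1}{2}\right) 0\right) - 36336 = \left(-2\right) 0 - 36336 = 0 - 36336 = -36336$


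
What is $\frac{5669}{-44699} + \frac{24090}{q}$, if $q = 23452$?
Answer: $\frac{42902251}{47649134} \approx 0.90038$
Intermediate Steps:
$\frac{5669}{-44699} + \frac{24090}{q} = \frac{5669}{-44699} + \frac{24090}{23452} = 5669 \left(- \frac{1}{44699}\right) + 24090 \cdot \frac{1}{23452} = - \frac{5669}{44699} + \frac{1095}{1066} = \frac{42902251}{47649134}$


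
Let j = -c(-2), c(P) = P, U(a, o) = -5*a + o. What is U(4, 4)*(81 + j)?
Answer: -1328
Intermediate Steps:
U(a, o) = o - 5*a
j = 2 (j = -1*(-2) = 2)
U(4, 4)*(81 + j) = (4 - 5*4)*(81 + 2) = (4 - 20)*83 = -16*83 = -1328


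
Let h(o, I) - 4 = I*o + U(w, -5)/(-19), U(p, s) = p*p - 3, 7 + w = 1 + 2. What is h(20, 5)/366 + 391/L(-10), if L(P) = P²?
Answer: 1457657/347700 ≈ 4.1923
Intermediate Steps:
w = -4 (w = -7 + (1 + 2) = -7 + 3 = -4)
U(p, s) = -3 + p² (U(p, s) = p² - 3 = -3 + p²)
h(o, I) = 63/19 + I*o (h(o, I) = 4 + (I*o + (-3 + (-4)²)/(-19)) = 4 + (I*o + (-3 + 16)*(-1/19)) = 4 + (I*o + 13*(-1/19)) = 4 + (I*o - 13/19) = 4 + (-13/19 + I*o) = 63/19 + I*o)
h(20, 5)/366 + 391/L(-10) = (63/19 + 5*20)/366 + 391/((-10)²) = (63/19 + 100)*(1/366) + 391/100 = (1963/19)*(1/366) + 391*(1/100) = 1963/6954 + 391/100 = 1457657/347700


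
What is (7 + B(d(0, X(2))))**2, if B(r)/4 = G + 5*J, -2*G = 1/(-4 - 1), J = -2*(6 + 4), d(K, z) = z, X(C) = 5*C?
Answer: 3853369/25 ≈ 1.5413e+5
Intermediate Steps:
J = -20 (J = -2*10 = -20)
G = 1/10 (G = -1/(2*(-4 - 1)) = -1/2/(-5) = -1/2*(-1/5) = 1/10 ≈ 0.10000)
B(r) = -1998/5 (B(r) = 4*(1/10 + 5*(-20)) = 4*(1/10 - 100) = 4*(-999/10) = -1998/5)
(7 + B(d(0, X(2))))**2 = (7 - 1998/5)**2 = (-1963/5)**2 = 3853369/25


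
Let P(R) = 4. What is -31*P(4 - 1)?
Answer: -124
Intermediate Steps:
-31*P(4 - 1) = -31*4 = -124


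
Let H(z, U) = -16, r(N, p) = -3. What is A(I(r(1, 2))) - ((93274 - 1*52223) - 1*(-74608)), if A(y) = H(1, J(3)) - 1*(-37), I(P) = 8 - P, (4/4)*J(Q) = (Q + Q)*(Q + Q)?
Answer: -115638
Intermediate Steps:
J(Q) = 4*Q² (J(Q) = (Q + Q)*(Q + Q) = (2*Q)*(2*Q) = 4*Q²)
A(y) = 21 (A(y) = -16 - 1*(-37) = -16 + 37 = 21)
A(I(r(1, 2))) - ((93274 - 1*52223) - 1*(-74608)) = 21 - ((93274 - 1*52223) - 1*(-74608)) = 21 - ((93274 - 52223) + 74608) = 21 - (41051 + 74608) = 21 - 1*115659 = 21 - 115659 = -115638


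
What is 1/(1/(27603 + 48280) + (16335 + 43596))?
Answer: 75883/4547744074 ≈ 1.6686e-5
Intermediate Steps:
1/(1/(27603 + 48280) + (16335 + 43596)) = 1/(1/75883 + 59931) = 1/(4547744074/75883) = 75883/4547744074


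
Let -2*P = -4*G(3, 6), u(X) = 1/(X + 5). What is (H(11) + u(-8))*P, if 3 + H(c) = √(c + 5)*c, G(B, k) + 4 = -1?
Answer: -1220/3 ≈ -406.67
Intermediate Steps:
G(B, k) = -5 (G(B, k) = -4 - 1 = -5)
u(X) = 1/(5 + X)
P = -10 (P = -(-2)*(-5) = -½*20 = -10)
H(c) = -3 + c*√(5 + c) (H(c) = -3 + √(c + 5)*c = -3 + √(5 + c)*c = -3 + c*√(5 + c))
(H(11) + u(-8))*P = ((-3 + 11*√(5 + 11)) + 1/(5 - 8))*(-10) = ((-3 + 11*√16) + 1/(-3))*(-10) = ((-3 + 11*4) - ⅓)*(-10) = ((-3 + 44) - ⅓)*(-10) = (41 - ⅓)*(-10) = (122/3)*(-10) = -1220/3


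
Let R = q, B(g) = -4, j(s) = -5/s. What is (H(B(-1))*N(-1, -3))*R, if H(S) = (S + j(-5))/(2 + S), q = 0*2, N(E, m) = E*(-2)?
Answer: 0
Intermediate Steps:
N(E, m) = -2*E
q = 0
R = 0
H(S) = (1 + S)/(2 + S) (H(S) = (S - 5/(-5))/(2 + S) = (S - 5*(-⅕))/(2 + S) = (S + 1)/(2 + S) = (1 + S)/(2 + S))
(H(B(-1))*N(-1, -3))*R = (((1 - 4)/(2 - 4))*(-2*(-1)))*0 = ((-3/(-2))*2)*0 = (-½*(-3)*2)*0 = ((3/2)*2)*0 = 3*0 = 0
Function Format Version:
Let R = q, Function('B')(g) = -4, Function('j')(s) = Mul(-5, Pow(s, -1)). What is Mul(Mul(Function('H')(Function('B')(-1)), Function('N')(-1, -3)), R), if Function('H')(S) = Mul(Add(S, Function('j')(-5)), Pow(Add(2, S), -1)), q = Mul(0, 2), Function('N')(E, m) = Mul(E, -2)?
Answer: 0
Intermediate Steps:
Function('N')(E, m) = Mul(-2, E)
q = 0
R = 0
Function('H')(S) = Mul(Pow(Add(2, S), -1), Add(1, S)) (Function('H')(S) = Mul(Add(S, Mul(-5, Pow(-5, -1))), Pow(Add(2, S), -1)) = Mul(Add(S, Mul(-5, Rational(-1, 5))), Pow(Add(2, S), -1)) = Mul(Add(S, 1), Pow(Add(2, S), -1)) = Mul(Add(1, S), Pow(Add(2, S), -1)) = Mul(Pow(Add(2, S), -1), Add(1, S)))
Mul(Mul(Function('H')(Function('B')(-1)), Function('N')(-1, -3)), R) = Mul(Mul(Mul(Pow(Add(2, -4), -1), Add(1, -4)), Mul(-2, -1)), 0) = Mul(Mul(Mul(Pow(-2, -1), -3), 2), 0) = Mul(Mul(Mul(Rational(-1, 2), -3), 2), 0) = Mul(Mul(Rational(3, 2), 2), 0) = Mul(3, 0) = 0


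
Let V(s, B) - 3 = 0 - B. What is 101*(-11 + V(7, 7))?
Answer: -1515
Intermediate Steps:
V(s, B) = 3 - B (V(s, B) = 3 + (0 - B) = 3 - B)
101*(-11 + V(7, 7)) = 101*(-11 + (3 - 1*7)) = 101*(-11 + (3 - 7)) = 101*(-11 - 4) = 101*(-15) = -1515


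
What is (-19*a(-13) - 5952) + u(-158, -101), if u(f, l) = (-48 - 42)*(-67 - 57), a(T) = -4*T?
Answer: 4220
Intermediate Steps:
u(f, l) = 11160 (u(f, l) = -90*(-124) = 11160)
(-19*a(-13) - 5952) + u(-158, -101) = (-(-76)*(-13) - 5952) + 11160 = (-19*52 - 5952) + 11160 = (-988 - 5952) + 11160 = -6940 + 11160 = 4220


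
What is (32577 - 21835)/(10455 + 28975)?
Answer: 5371/19715 ≈ 0.27243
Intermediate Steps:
(32577 - 21835)/(10455 + 28975) = 10742/39430 = 10742*(1/39430) = 5371/19715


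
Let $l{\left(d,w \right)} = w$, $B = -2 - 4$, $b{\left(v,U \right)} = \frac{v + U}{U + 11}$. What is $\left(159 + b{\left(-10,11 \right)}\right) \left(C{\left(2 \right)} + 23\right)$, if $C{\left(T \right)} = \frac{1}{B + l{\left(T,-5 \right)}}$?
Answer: $\frac{440874}{121} \approx 3643.6$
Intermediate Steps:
$b{\left(v,U \right)} = \frac{U + v}{11 + U}$
$B = -6$
$C{\left(T \right)} = - \frac{1}{11}$ ($C{\left(T \right)} = \frac{1}{-6 - 5} = \frac{1}{-11} = - \frac{1}{11}$)
$\left(159 + b{\left(-10,11 \right)}\right) \left(C{\left(2 \right)} + 23\right) = \left(159 + \frac{11 - 10}{11 + 11}\right) \left(- \frac{1}{11} + 23\right) = \left(159 + \frac{1}{22} \cdot 1\right) \frac{252}{11} = \left(159 + \frac{1}{22}\right) \frac{252}{11} = \frac{3499}{22} \cdot \frac{252}{11} = \frac{440874}{121}$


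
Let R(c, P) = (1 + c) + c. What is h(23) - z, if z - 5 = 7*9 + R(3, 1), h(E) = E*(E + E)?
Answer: 983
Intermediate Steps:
h(E) = 2*E² (h(E) = E*(2*E) = 2*E²)
R(c, P) = 1 + 2*c
z = 75 (z = 5 + (7*9 + (1 + 2*3)) = 5 + (63 + (1 + 6)) = 5 + (63 + 7) = 5 + 70 = 75)
h(23) - z = 2*23² - 1*75 = 2*529 - 75 = 1058 - 75 = 983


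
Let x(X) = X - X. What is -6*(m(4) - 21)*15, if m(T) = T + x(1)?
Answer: 1530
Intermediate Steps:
x(X) = 0
m(T) = T (m(T) = T + 0 = T)
-6*(m(4) - 21)*15 = -6*(4 - 21)*15 = -6*(-17)*15 = 102*15 = 1530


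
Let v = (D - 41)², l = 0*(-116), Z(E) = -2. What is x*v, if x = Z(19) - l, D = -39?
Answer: -12800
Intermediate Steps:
l = 0
x = -2 (x = -2 - 1*0 = -2 + 0 = -2)
v = 6400 (v = (-39 - 41)² = (-80)² = 6400)
x*v = -2*6400 = -12800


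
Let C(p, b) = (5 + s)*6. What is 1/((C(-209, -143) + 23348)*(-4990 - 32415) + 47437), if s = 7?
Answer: -1/875977663 ≈ -1.1416e-9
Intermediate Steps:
C(p, b) = 72 (C(p, b) = (5 + 7)*6 = 12*6 = 72)
1/((C(-209, -143) + 23348)*(-4990 - 32415) + 47437) = 1/((72 + 23348)*(-4990 - 32415) + 47437) = 1/(23420*(-37405) + 47437) = 1/(-876025100 + 47437) = 1/(-875977663) = -1/875977663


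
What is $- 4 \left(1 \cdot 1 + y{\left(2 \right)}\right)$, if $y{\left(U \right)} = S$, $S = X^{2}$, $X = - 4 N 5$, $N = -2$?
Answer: $-6404$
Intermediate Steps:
$X = 40$ ($X = \left(-4\right) \left(-2\right) 5 = 8 \cdot 5 = 40$)
$S = 1600$ ($S = 40^{2} = 1600$)
$y{\left(U \right)} = 1600$
$- 4 \left(1 \cdot 1 + y{\left(2 \right)}\right) = - 4 \left(1 \cdot 1 + 1600\right) = - 4 \left(1 + 1600\right) = \left(-4\right) 1601 = -6404$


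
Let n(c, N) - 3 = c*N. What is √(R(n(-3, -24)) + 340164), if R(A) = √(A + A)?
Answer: √(340164 + 5*√6) ≈ 583.25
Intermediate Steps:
n(c, N) = 3 + N*c (n(c, N) = 3 + c*N = 3 + N*c)
R(A) = √2*√A (R(A) = √(2*A) = √2*√A)
√(R(n(-3, -24)) + 340164) = √(√2*√(3 - 24*(-3)) + 340164) = √(√2*√(3 + 72) + 340164) = √(√2*√75 + 340164) = √(√2*(5*√3) + 340164) = √(5*√6 + 340164) = √(340164 + 5*√6)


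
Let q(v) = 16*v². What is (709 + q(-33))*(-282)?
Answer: -5113506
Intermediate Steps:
(709 + q(-33))*(-282) = (709 + 16*(-33)²)*(-282) = (709 + 16*1089)*(-282) = (709 + 17424)*(-282) = 18133*(-282) = -5113506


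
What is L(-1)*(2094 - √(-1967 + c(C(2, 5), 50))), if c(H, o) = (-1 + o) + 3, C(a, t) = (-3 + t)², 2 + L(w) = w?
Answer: -6282 + 3*I*√1915 ≈ -6282.0 + 131.28*I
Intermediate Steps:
L(w) = -2 + w
c(H, o) = 2 + o
L(-1)*(2094 - √(-1967 + c(C(2, 5), 50))) = (-2 - 1)*(2094 - √(-1967 + (2 + 50))) = -3*(2094 - √(-1967 + 52)) = -3*(2094 - √(-1915)) = -3*(2094 - I*√1915) = -6282 + 3*I*√1915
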